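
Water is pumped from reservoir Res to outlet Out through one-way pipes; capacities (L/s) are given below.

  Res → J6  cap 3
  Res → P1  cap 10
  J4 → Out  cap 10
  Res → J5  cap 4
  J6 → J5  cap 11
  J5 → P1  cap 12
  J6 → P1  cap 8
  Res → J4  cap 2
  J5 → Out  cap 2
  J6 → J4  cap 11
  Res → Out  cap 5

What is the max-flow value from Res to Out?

Augment Res→Out: bottleneck 5, flow now 5.
Augment Res→J4→Out: bottleneck 2, flow now 7.
Augment Res→J5→Out: bottleneck 2, flow now 9.
Augment Res→J6→J4→Out: bottleneck 3, flow now 12.
No augmenting path remains; maximum flow = 12.
In the residual graph, reachable from Res: {Res, J5, P1}.
Min-cut edges: Res→J6 (3), Res→J4 (2), Res→Out (5), J5→Out (2); capacity 3 + 2 + 5 + 2 = 12.
This cut is saturated, so no flow can exceed 12.

12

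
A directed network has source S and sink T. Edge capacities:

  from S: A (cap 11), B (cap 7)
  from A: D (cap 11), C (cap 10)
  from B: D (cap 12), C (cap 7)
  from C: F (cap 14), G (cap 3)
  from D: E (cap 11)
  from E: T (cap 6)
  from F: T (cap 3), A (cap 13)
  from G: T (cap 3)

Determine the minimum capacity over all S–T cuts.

12

Augment S→A→C→F→T: bottleneck 3, flow now 3.
Augment S→A→C→G→T: bottleneck 3, flow now 6.
Augment S→A→D→E→T: bottleneck 5, flow now 11.
Augment S→B→D→E→T: bottleneck 1, flow now 12.
No augmenting path remains; maximum flow = 12.
By max-flow min-cut, the minimum cut capacity equals the max flow.
In the residual graph, reachable from S: {S, A, B, C, D, E, F}.
Min-cut edges: C→G (3), E→T (6), F→T (3); capacity 3 + 6 + 3 = 12.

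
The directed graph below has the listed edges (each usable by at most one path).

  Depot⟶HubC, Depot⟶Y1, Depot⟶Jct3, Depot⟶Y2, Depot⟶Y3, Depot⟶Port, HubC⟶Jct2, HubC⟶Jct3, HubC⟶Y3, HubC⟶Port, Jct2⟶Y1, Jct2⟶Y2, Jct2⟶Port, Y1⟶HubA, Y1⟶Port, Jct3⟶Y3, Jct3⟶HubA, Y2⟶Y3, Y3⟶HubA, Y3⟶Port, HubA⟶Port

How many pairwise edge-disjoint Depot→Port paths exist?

5

Assign every edge capacity 1; by Menger, the answer equals the max flow.
Path Depot→Port (+1); total 1.
Path Depot→HubC→Port (+1); total 2.
Path Depot→Y1→Port (+1); total 3.
Path Depot→Y3→Port (+1); total 4.
Path Depot→Jct3→HubA→Port (+1); total 5.
No residual Depot→Port path; max flow = 5.
Certifying cut of size 5: {Depot→HubC, Depot→Port, Depot→Y1, HubA→Port, Y3→Port}.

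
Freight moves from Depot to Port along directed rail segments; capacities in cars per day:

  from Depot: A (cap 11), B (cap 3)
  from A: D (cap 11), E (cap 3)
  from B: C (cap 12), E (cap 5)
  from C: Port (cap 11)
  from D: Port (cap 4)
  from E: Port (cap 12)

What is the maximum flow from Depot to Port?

10

Augment Depot→A→D→Port: bottleneck 4, flow now 4.
Augment Depot→A→E→Port: bottleneck 3, flow now 7.
Augment Depot→B→C→Port: bottleneck 3, flow now 10.
No augmenting path remains; maximum flow = 10.
In the residual graph, reachable from Depot: {Depot, A, D}.
Min-cut edges: Depot→B (3), A→E (3), D→Port (4); capacity 3 + 3 + 4 = 10.
This cut is saturated, so no flow can exceed 10.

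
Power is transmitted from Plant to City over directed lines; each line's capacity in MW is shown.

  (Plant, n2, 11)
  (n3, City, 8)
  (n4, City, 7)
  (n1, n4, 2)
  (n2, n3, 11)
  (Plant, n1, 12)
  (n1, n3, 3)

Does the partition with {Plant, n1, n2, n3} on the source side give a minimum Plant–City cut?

Given cut capacity: 2 + 8 = 10.
Augment Plant→n1→n3→City: bottleneck 3, flow now 3.
Augment Plant→n1→n4→City: bottleneck 2, flow now 5.
Augment Plant→n2→n3→City: bottleneck 5, flow now 10.
No augmenting path remains; maximum flow = 10.
Cut capacity 10 equals the max flow, so it is a minimum cut.

Yes — it is a minimum cut (capacity 10).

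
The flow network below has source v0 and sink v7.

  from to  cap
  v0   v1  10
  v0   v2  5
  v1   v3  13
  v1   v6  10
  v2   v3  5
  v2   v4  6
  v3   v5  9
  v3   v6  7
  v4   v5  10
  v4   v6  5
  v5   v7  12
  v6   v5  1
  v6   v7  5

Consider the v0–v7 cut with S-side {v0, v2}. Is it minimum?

Given cut capacity: 10 + 5 + 6 = 21.
Augment v0→v1→v6→v7: bottleneck 5, flow now 5.
Augment v0→v1→v3→v5→v7: bottleneck 5, flow now 10.
Augment v0→v2→v3→v5→v7: bottleneck 4, flow now 14.
Augment v0→v2→v4→v5→v7: bottleneck 1, flow now 15.
No augmenting path remains; maximum flow = 15.
In the residual graph, reachable from v0: {v0}.
Min-cut edges: v0→v1 (10), v0→v2 (5); capacity 10 + 5 = 15.
Cut capacity 21 exceeds the max flow 15, so it is not minimum.

No — its capacity is 21, but the minimum cut has capacity 15.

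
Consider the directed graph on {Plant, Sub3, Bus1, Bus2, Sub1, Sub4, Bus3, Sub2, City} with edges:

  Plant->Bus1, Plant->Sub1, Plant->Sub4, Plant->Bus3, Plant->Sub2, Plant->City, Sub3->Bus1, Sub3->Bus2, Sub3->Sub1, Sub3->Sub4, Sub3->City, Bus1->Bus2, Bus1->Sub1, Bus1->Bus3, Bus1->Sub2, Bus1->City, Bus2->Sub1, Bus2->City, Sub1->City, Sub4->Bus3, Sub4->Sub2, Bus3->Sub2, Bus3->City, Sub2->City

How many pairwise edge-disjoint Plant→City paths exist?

5

Assign every edge capacity 1; by Menger, the answer equals the max flow.
Path Plant→City (+1); total 1.
Path Plant→Bus1→City (+1); total 2.
Path Plant→Sub1→City (+1); total 3.
Path Plant→Bus3→City (+1); total 4.
Path Plant→Sub2→City (+1); total 5.
No residual Plant→City path; max flow = 5.
Certifying cut of size 5: {Bus3→City, Plant→Bus1, Plant→City, Plant→Sub1, Sub2→City}.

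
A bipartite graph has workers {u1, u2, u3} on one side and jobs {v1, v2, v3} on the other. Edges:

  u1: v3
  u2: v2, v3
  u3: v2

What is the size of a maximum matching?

2

Unit-capacity flow: source→left, listed edges, right→sink; max matching = max flow.
Augmenting path u1→v3 (+1); matched 1.
Augmenting path u2→v2 (+1); matched 2.
No augmenting path remains; maximum matching = 2.
König certificate: {v2, v3} is a vertex cover of size 2 (every listed pair touches it), so no matching can be larger.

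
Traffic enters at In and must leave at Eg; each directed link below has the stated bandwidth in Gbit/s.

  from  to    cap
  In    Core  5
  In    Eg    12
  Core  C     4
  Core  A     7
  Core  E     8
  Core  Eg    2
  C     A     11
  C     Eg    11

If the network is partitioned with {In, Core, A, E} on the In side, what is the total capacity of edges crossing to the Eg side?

18

Edges leaving {In, Core, A, E}: In→Eg (12), Core→C (4), Core→Eg (2).
Cut capacity = 12 + 4 + 2 = 18.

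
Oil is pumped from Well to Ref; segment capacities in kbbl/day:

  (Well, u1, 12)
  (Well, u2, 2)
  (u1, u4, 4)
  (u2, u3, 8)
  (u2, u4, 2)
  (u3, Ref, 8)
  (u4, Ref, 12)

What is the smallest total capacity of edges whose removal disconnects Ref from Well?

Augment Well→u1→u4→Ref: bottleneck 4, flow now 4.
Augment Well→u2→u3→Ref: bottleneck 2, flow now 6.
No augmenting path remains; maximum flow = 6.
By max-flow min-cut, the minimum cut capacity equals the max flow.
In the residual graph, reachable from Well: {Well, u1}.
Min-cut edges: Well→u2 (2), u1→u4 (4); capacity 2 + 4 = 6.

6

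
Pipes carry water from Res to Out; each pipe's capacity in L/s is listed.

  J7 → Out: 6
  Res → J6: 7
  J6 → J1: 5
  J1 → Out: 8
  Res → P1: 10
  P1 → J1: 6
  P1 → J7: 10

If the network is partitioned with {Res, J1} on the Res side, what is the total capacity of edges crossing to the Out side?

Edges leaving {Res, J1}: Res→P1 (10), Res→J6 (7), J1→Out (8).
Cut capacity = 10 + 7 + 8 = 25.

25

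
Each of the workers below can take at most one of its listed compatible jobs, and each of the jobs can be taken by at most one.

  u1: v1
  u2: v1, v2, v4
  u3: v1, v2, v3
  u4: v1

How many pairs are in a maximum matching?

3

Unit-capacity flow: source→left, listed edges, right→sink; max matching = max flow.
Augmenting path u1→v1 (+1); matched 1.
Augmenting path u2→v2 (+1); matched 2.
Augmenting path u3→v3 (+1); matched 3.
No augmenting path remains; maximum matching = 3.
König certificate: {u2, u3, v1} is a vertex cover of size 3 (every listed pair touches it), so no matching can be larger.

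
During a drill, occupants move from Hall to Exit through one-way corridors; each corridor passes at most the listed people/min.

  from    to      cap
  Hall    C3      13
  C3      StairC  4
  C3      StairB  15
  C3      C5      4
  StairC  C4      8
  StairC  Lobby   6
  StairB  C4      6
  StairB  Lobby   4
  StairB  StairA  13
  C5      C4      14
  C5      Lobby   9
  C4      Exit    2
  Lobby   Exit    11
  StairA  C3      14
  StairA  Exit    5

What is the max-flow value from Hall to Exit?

13

Augment Hall→C3→StairC→C4→Exit: bottleneck 2, flow now 2.
Augment Hall→C3→StairC→Lobby→Exit: bottleneck 2, flow now 4.
Augment Hall→C3→StairB→Lobby→Exit: bottleneck 4, flow now 8.
Augment Hall→C3→StairB→StairA→Exit: bottleneck 5, flow now 13.
No augmenting path remains; maximum flow = 13.
In the residual graph, reachable from Hall: {Hall}.
Min-cut edges: Hall→C3 (13); capacity 13 = 13.
This cut is saturated, so no flow can exceed 13.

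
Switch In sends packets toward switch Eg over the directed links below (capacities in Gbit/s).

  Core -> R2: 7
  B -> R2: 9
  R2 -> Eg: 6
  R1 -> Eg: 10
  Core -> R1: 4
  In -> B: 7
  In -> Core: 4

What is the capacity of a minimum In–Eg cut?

Augment In→Core→R1→Eg: bottleneck 4, flow now 4.
Augment In→B→R2→Eg: bottleneck 6, flow now 10.
No augmenting path remains; maximum flow = 10.
By max-flow min-cut, the minimum cut capacity equals the max flow.
In the residual graph, reachable from In: {In, B, R2}.
Min-cut edges: In→Core (4), R2→Eg (6); capacity 4 + 6 = 10.

10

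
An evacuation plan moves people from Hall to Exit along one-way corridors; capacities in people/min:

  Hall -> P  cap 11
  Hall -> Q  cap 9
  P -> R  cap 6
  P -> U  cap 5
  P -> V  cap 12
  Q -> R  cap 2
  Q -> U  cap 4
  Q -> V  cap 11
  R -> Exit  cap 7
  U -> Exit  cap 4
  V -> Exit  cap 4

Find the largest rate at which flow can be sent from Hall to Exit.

15

Augment Hall→P→R→Exit: bottleneck 6, flow now 6.
Augment Hall→P→U→Exit: bottleneck 4, flow now 10.
Augment Hall→P→V→Exit: bottleneck 1, flow now 11.
Augment Hall→Q→R→Exit: bottleneck 1, flow now 12.
Augment Hall→Q→V→Exit: bottleneck 3, flow now 15.
No augmenting path remains; maximum flow = 15.
In the residual graph, reachable from Hall: {Hall, P, Q, R, U, V}.
Min-cut edges: R→Exit (7), U→Exit (4), V→Exit (4); capacity 7 + 4 + 4 = 15.
This cut is saturated, so no flow can exceed 15.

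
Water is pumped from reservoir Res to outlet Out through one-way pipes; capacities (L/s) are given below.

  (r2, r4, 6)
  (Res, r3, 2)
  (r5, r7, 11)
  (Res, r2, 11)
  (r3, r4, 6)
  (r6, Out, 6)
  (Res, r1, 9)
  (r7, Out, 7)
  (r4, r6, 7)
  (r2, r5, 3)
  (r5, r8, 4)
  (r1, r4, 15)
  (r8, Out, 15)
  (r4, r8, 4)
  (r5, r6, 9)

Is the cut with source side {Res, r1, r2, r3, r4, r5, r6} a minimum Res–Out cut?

Given cut capacity: 4 + 11 + 4 + 6 = 25.
Augment Res→r1→r4→r6→Out: bottleneck 6, flow now 6.
Augment Res→r1→r4→r8→Out: bottleneck 3, flow now 9.
Augment Res→r2→r4→r8→Out: bottleneck 1, flow now 10.
Augment Res→r2→r5→r7→Out: bottleneck 3, flow now 13.
No augmenting path remains; maximum flow = 13.
In the residual graph, reachable from Res: {Res, r1, r2, r3, r4, r6}.
Min-cut edges: r2→r5 (3), r4→r8 (4), r6→Out (6); capacity 3 + 4 + 6 = 13.
Cut capacity 25 exceeds the max flow 13, so it is not minimum.

No — its capacity is 25, but the minimum cut has capacity 13.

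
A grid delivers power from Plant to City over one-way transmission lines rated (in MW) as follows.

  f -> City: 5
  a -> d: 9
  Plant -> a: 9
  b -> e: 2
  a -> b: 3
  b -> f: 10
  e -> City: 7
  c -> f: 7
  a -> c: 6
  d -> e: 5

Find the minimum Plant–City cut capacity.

Augment Plant→a→b→e→City: bottleneck 2, flow now 2.
Augment Plant→a→b→f→City: bottleneck 1, flow now 3.
Augment Plant→a→c→f→City: bottleneck 4, flow now 7.
Augment Plant→a→d→e→City: bottleneck 2, flow now 9.
No augmenting path remains; maximum flow = 9.
By max-flow min-cut, the minimum cut capacity equals the max flow.
In the residual graph, reachable from Plant: {Plant}.
Min-cut edges: Plant→a (9); capacity 9 = 9.

9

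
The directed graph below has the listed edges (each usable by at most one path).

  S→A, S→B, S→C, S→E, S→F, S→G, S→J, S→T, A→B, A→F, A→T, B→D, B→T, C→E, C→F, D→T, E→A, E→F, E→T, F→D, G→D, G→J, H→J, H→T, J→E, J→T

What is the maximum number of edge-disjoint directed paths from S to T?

Assign every edge capacity 1; by Menger, the answer equals the max flow.
Path S→T (+1); total 1.
Path S→A→T (+1); total 2.
Path S→B→T (+1); total 3.
Path S→E→T (+1); total 4.
Path S→J→T (+1); total 5.
Path S→F→D→T (+1); total 6.
No residual S→T path; max flow = 6.
Certifying cut of size 6: {A→T, B→T, D→T, E→T, J→T, S→T}.

6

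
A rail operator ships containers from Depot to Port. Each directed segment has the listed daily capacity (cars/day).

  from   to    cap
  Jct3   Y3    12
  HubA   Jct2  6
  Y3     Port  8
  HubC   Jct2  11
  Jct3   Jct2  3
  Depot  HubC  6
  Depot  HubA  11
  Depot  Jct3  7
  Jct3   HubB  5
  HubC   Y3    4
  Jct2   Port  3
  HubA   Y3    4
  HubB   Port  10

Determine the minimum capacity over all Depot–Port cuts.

Augment Depot→HubC→Y3→Port: bottleneck 4, flow now 4.
Augment Depot→HubC→Jct2→Port: bottleneck 2, flow now 6.
Augment Depot→HubA→Y3→Port: bottleneck 4, flow now 10.
Augment Depot→HubA→Jct2→Port: bottleneck 1, flow now 11.
Augment Depot→Jct3→HubB→Port: bottleneck 5, flow now 16.
No augmenting path remains; maximum flow = 16.
By max-flow min-cut, the minimum cut capacity equals the max flow.
In the residual graph, reachable from Depot: {Depot, HubC, HubA, Jct3, Y3, Jct2}.
Min-cut edges: Jct3→HubB (5), Y3→Port (8), Jct2→Port (3); capacity 5 + 8 + 3 = 16.

16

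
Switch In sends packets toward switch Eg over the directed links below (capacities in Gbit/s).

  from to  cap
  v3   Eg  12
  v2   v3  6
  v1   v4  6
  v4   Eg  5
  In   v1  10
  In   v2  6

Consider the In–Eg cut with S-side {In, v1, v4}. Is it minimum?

Given cut capacity: 6 + 5 = 11.
Augment In→v1→v4→Eg: bottleneck 5, flow now 5.
Augment In→v2→v3→Eg: bottleneck 6, flow now 11.
No augmenting path remains; maximum flow = 11.
Cut capacity 11 equals the max flow, so it is a minimum cut.

Yes — it is a minimum cut (capacity 11).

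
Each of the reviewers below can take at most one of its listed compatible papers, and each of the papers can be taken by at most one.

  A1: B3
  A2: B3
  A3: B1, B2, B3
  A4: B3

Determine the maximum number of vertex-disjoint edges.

Unit-capacity flow: source→left, listed edges, right→sink; max matching = max flow.
Augmenting path A1→B3 (+1); matched 1.
Augmenting path A3→B1 (+1); matched 2.
No augmenting path remains; maximum matching = 2.
König certificate: {A3, B3} is a vertex cover of size 2 (every listed pair touches it), so no matching can be larger.

2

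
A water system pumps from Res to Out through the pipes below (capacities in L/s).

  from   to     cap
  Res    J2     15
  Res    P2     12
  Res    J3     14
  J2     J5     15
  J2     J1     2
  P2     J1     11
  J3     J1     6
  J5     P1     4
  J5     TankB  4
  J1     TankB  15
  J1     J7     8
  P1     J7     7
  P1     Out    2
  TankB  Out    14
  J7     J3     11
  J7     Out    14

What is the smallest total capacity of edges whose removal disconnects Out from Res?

Augment Res→J2→J5→P1→Out: bottleneck 2, flow now 2.
Augment Res→J2→J5→TankB→Out: bottleneck 4, flow now 6.
Augment Res→J2→J1→TankB→Out: bottleneck 2, flow now 8.
Augment Res→P2→J1→TankB→Out: bottleneck 8, flow now 16.
Augment Res→P2→J1→J7→Out: bottleneck 3, flow now 19.
Augment Res→J3→J1→J7→Out: bottleneck 5, flow now 24.
Augment Res→J2→J5→P1→J7→Out: bottleneck 2, flow now 26.
No augmenting path remains; maximum flow = 26.
By max-flow min-cut, the minimum cut capacity equals the max flow.
In the residual graph, reachable from Res: {Res, J2, P2, J3, J5, J1, TankB}.
Min-cut edges: J5→P1 (4), J1→J7 (8), TankB→Out (14); capacity 4 + 8 + 14 = 26.

26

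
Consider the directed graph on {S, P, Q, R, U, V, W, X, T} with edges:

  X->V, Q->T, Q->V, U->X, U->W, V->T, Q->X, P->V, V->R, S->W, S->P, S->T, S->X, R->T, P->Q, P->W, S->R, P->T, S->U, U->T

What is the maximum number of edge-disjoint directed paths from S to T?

Assign every edge capacity 1; by Menger, the answer equals the max flow.
Path S→T (+1); total 1.
Path S→P→T (+1); total 2.
Path S→R→T (+1); total 3.
Path S→U→T (+1); total 4.
Path S→X→V→T (+1); total 5.
No residual S→T path; max flow = 5.
Certifying cut of size 5: {S→P, S→R, S→T, S→U, S→X}.

5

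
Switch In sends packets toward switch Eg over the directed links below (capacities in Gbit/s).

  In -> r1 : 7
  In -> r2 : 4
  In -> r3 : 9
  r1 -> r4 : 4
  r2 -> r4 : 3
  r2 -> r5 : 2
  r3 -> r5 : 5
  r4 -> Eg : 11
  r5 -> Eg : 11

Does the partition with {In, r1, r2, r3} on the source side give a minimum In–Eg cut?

No — its capacity is 14, but the minimum cut has capacity 13.

Given cut capacity: 4 + 3 + 2 + 5 = 14.
Augment In→r1→r4→Eg: bottleneck 4, flow now 4.
Augment In→r2→r4→Eg: bottleneck 3, flow now 7.
Augment In→r2→r5→Eg: bottleneck 1, flow now 8.
Augment In→r3→r5→Eg: bottleneck 5, flow now 13.
No augmenting path remains; maximum flow = 13.
In the residual graph, reachable from In: {In, r1, r3}.
Min-cut edges: In→r2 (4), r1→r4 (4), r3→r5 (5); capacity 4 + 4 + 5 = 13.
Cut capacity 14 exceeds the max flow 13, so it is not minimum.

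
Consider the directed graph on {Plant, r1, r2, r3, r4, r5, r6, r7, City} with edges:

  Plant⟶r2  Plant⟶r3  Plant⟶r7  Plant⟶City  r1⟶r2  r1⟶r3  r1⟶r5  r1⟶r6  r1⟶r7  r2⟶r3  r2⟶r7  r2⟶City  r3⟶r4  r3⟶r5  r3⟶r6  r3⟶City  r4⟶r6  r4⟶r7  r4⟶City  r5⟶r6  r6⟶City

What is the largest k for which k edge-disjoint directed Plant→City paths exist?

3

Assign every edge capacity 1; by Menger, the answer equals the max flow.
Path Plant→City (+1); total 1.
Path Plant→r2→City (+1); total 2.
Path Plant→r3→City (+1); total 3.
No residual Plant→City path; max flow = 3.
Certifying cut of size 3: {Plant→City, Plant→r2, Plant→r3}.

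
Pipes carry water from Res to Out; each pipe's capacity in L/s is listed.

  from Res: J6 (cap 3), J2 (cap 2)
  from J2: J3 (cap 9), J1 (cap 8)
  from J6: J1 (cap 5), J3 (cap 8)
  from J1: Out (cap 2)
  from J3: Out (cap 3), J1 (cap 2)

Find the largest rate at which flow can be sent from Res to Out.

5

Augment Res→J2→J1→Out: bottleneck 2, flow now 2.
Augment Res→J6→J3→Out: bottleneck 3, flow now 5.
No augmenting path remains; maximum flow = 5.
In the residual graph, reachable from Res: {Res}.
Min-cut edges: Res→J2 (2), Res→J6 (3); capacity 2 + 3 = 5.
This cut is saturated, so no flow can exceed 5.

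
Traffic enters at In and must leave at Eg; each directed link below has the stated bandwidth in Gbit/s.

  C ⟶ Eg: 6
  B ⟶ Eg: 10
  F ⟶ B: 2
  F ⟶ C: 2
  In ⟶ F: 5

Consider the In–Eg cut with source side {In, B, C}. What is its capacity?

Edges leaving {In, B, C}: In→F (5), B→Eg (10), C→Eg (6).
Cut capacity = 5 + 10 + 6 = 21.

21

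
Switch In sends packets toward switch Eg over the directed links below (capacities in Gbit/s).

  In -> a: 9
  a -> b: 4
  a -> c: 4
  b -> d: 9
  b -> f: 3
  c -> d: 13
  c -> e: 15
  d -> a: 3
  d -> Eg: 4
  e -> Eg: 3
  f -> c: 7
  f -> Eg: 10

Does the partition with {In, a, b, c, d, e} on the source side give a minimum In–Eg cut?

Given cut capacity: 3 + 4 + 3 = 10.
Augment In→a→b→d→Eg: bottleneck 4, flow now 4.
Augment In→a→c→e→Eg: bottleneck 3, flow now 7.
Augment In→a→c→d→b→f→Eg: bottleneck 1, flow now 8. (uses reverse residual edge)
No augmenting path remains; maximum flow = 8.
In the residual graph, reachable from In: {In, a}.
Min-cut edges: a→b (4), a→c (4); capacity 4 + 4 = 8.
Cut capacity 10 exceeds the max flow 8, so it is not minimum.

No — its capacity is 10, but the minimum cut has capacity 8.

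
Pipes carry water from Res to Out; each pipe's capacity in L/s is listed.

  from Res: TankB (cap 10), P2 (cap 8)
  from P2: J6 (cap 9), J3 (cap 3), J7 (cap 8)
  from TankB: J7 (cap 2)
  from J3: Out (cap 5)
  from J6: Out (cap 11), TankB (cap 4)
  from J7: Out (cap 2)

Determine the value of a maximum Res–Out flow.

Augment Res→P2→J3→Out: bottleneck 3, flow now 3.
Augment Res→P2→J6→Out: bottleneck 5, flow now 8.
Augment Res→TankB→J7→Out: bottleneck 2, flow now 10.
No augmenting path remains; maximum flow = 10.
In the residual graph, reachable from Res: {Res, TankB}.
Min-cut edges: Res→P2 (8), TankB→J7 (2); capacity 8 + 2 = 10.
This cut is saturated, so no flow can exceed 10.

10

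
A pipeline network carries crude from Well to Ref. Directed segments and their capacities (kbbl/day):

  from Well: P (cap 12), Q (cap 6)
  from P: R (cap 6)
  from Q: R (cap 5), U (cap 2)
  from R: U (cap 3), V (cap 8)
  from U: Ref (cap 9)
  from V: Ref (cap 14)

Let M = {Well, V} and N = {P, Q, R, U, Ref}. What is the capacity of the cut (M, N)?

32

Edges leaving {Well, V}: Well→P (12), Well→Q (6), V→Ref (14).
Cut capacity = 12 + 6 + 14 = 32.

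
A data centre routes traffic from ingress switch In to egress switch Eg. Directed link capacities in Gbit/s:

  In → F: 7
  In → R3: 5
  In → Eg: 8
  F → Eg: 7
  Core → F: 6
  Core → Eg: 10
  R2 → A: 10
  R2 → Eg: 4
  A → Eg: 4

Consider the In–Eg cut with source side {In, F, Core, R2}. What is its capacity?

Edges leaving {In, F, Core, R2}: In→R3 (5), In→Eg (8), F→Eg (7), Core→Eg (10), R2→A (10), R2→Eg (4).
Cut capacity = 5 + 8 + 7 + 10 + 10 + 4 = 44.

44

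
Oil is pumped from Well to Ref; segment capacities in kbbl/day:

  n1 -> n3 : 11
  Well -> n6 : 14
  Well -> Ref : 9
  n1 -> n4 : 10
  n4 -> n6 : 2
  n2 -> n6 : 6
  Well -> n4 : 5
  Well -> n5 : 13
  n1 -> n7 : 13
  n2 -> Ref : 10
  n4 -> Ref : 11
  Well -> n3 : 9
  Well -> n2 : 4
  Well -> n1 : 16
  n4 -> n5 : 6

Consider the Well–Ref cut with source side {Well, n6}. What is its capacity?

56

Edges leaving {Well, n6}: Well→n1 (16), Well→n2 (4), Well→n3 (9), Well→n4 (5), Well→n5 (13), Well→Ref (9).
Cut capacity = 16 + 4 + 9 + 5 + 13 + 9 = 56.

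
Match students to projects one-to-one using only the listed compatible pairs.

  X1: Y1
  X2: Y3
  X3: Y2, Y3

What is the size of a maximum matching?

3

Unit-capacity flow: source→left, listed edges, right→sink; max matching = max flow.
Augmenting path X1→Y1 (+1); matched 1.
Augmenting path X2→Y3 (+1); matched 2.
Augmenting path X3→Y2 (+1); matched 3.
No augmenting path remains; maximum matching = 3.
König certificate: {X1, X2, X3} is a vertex cover of size 3 (every listed pair touches it), so no matching can be larger.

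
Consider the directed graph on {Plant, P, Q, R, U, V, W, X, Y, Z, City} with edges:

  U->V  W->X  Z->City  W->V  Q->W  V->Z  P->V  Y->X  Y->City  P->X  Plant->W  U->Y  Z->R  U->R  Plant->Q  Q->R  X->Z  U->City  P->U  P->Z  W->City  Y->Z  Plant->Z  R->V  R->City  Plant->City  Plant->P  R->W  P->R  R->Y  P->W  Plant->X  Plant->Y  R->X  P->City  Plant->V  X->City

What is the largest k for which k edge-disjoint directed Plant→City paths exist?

Assign every edge capacity 1; by Menger, the answer equals the max flow.
Path Plant→City (+1); total 1.
Path Plant→P→City (+1); total 2.
Path Plant→W→City (+1); total 3.
Path Plant→X→City (+1); total 4.
Path Plant→Y→City (+1); total 5.
Path Plant→Z→City (+1); total 6.
Path Plant→Q→R→City (+1); total 7.
No residual Plant→City path; max flow = 7.
Certifying cut of size 7: {Plant→City, Plant→P, R→City, W→City, X→City, Y→City, Z→City}.

7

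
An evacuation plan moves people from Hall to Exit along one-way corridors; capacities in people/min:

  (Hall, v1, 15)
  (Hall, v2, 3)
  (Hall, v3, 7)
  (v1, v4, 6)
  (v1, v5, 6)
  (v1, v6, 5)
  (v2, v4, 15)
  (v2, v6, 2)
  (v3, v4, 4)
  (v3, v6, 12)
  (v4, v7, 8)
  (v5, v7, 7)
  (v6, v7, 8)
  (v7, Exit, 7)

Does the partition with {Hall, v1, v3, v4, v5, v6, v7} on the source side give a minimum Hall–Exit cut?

Given cut capacity: 3 + 7 = 10.
Augment Hall→v1→v4→v7→Exit: bottleneck 6, flow now 6.
Augment Hall→v1→v5→v7→Exit: bottleneck 1, flow now 7.
No augmenting path remains; maximum flow = 7.
In the residual graph, reachable from Hall: {Hall, v1, v2, v3, v4, v5, v6, v7}.
Min-cut edges: v7→Exit (7); capacity 7 = 7.
Cut capacity 10 exceeds the max flow 7, so it is not minimum.

No — its capacity is 10, but the minimum cut has capacity 7.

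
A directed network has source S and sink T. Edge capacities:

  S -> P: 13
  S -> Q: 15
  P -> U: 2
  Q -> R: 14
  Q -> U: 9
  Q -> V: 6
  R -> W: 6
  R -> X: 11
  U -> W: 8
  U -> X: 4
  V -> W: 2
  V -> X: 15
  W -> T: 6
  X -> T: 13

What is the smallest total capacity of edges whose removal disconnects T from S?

Augment S→P→U→W→T: bottleneck 2, flow now 2.
Augment S→Q→R→W→T: bottleneck 4, flow now 6.
Augment S→Q→R→X→T: bottleneck 10, flow now 16.
Augment S→Q→U→X→T: bottleneck 1, flow now 17.
No augmenting path remains; maximum flow = 17.
By max-flow min-cut, the minimum cut capacity equals the max flow.
In the residual graph, reachable from S: {S, P}.
Min-cut edges: S→Q (15), P→U (2); capacity 15 + 2 = 17.

17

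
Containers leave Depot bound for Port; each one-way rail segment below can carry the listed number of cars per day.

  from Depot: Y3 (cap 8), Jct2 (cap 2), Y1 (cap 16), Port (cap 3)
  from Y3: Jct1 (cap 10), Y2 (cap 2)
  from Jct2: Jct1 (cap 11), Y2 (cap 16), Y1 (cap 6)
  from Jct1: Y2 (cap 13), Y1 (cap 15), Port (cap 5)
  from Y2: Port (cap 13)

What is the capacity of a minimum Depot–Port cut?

13

Augment Depot→Port: bottleneck 3, flow now 3.
Augment Depot→Y3→Jct1→Port: bottleneck 5, flow now 8.
Augment Depot→Y3→Y2→Port: bottleneck 2, flow now 10.
Augment Depot→Jct2→Y2→Port: bottleneck 2, flow now 12.
Augment Depot→Y3→Jct1→Y2→Port: bottleneck 1, flow now 13.
No augmenting path remains; maximum flow = 13.
By max-flow min-cut, the minimum cut capacity equals the max flow.
In the residual graph, reachable from Depot: {Depot, Y1}.
Min-cut edges: Depot→Y3 (8), Depot→Jct2 (2), Depot→Port (3); capacity 8 + 2 + 3 = 13.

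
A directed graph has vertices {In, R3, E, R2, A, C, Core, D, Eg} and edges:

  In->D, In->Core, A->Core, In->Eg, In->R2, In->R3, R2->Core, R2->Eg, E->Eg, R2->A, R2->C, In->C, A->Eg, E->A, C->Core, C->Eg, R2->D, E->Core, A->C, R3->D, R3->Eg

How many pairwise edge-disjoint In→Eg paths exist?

Assign every edge capacity 1; by Menger, the answer equals the max flow.
Path In→Eg (+1); total 1.
Path In→R3→Eg (+1); total 2.
Path In→R2→Eg (+1); total 3.
Path In→C→Eg (+1); total 4.
No residual In→Eg path; max flow = 4.
Certifying cut of size 4: {In→C, In→Eg, In→R2, In→R3}.

4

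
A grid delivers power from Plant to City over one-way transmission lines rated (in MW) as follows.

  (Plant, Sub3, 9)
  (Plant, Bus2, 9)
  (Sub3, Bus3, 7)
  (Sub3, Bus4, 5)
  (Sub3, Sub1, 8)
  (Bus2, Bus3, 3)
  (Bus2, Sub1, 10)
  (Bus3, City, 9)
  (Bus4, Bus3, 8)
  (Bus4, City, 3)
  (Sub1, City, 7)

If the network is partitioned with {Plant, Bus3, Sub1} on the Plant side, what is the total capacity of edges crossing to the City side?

34

Edges leaving {Plant, Bus3, Sub1}: Plant→Sub3 (9), Plant→Bus2 (9), Bus3→City (9), Sub1→City (7).
Cut capacity = 9 + 9 + 9 + 7 = 34.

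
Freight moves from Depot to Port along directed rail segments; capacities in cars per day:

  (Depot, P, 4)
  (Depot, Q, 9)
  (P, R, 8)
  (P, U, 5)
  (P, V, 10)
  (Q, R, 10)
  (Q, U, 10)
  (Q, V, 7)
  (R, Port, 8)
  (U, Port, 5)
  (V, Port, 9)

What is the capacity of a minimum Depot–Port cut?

Augment Depot→P→R→Port: bottleneck 4, flow now 4.
Augment Depot→Q→R→Port: bottleneck 4, flow now 8.
Augment Depot→Q→U→Port: bottleneck 5, flow now 13.
No augmenting path remains; maximum flow = 13.
By max-flow min-cut, the minimum cut capacity equals the max flow.
In the residual graph, reachable from Depot: {Depot}.
Min-cut edges: Depot→P (4), Depot→Q (9); capacity 4 + 9 = 13.

13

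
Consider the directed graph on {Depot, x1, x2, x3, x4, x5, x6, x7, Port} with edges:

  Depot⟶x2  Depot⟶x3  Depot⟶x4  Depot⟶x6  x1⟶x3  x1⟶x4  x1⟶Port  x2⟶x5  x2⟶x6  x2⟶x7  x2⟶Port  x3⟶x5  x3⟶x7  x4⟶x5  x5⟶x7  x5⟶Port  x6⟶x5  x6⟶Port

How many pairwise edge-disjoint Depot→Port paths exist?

3

Assign every edge capacity 1; by Menger, the answer equals the max flow.
Path Depot→x2→Port (+1); total 1.
Path Depot→x6→Port (+1); total 2.
Path Depot→x3→x5→Port (+1); total 3.
No residual Depot→Port path; max flow = 3.
Certifying cut of size 3: {Depot→x2, Depot→x6, x5→Port}.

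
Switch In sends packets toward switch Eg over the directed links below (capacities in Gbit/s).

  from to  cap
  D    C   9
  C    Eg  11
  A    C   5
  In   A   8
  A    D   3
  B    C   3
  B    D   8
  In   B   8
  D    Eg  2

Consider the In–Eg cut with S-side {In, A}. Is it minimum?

Given cut capacity: 8 + 5 + 3 = 16.
Augment In→A→C→Eg: bottleneck 5, flow now 5.
Augment In→A→D→Eg: bottleneck 2, flow now 7.
Augment In→B→C→Eg: bottleneck 3, flow now 10.
Augment In→A→D→C→Eg: bottleneck 1, flow now 11.
Augment In→B→D→C→Eg: bottleneck 2, flow now 13.
No augmenting path remains; maximum flow = 13.
In the residual graph, reachable from In: {In, A, B, C, D}.
Min-cut edges: C→Eg (11), D→Eg (2); capacity 11 + 2 = 13.
Cut capacity 16 exceeds the max flow 13, so it is not minimum.

No — its capacity is 16, but the minimum cut has capacity 13.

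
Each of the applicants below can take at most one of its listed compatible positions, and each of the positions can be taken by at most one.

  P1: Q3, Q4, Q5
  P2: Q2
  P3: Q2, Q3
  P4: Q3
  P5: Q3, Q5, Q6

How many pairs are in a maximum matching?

Unit-capacity flow: source→left, listed edges, right→sink; max matching = max flow.
Augmenting path P1→Q3 (+1); matched 1.
Augmenting path P2→Q2 (+1); matched 2.
Augmenting path P5→Q5 (+1); matched 3.
Augmenting path P3→Q3→P1→Q4 (+1); matched 4.
No augmenting path remains; maximum matching = 4.
König certificate: {P1, P5, Q2, Q3} is a vertex cover of size 4 (every listed pair touches it), so no matching can be larger.

4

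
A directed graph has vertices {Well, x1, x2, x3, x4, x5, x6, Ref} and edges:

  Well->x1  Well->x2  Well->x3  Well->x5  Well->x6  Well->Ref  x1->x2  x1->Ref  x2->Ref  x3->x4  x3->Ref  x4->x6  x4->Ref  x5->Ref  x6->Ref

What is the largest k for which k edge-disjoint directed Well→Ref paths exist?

6

Assign every edge capacity 1; by Menger, the answer equals the max flow.
Path Well→Ref (+1); total 1.
Path Well→x1→Ref (+1); total 2.
Path Well→x2→Ref (+1); total 3.
Path Well→x3→Ref (+1); total 4.
Path Well→x5→Ref (+1); total 5.
Path Well→x6→Ref (+1); total 6.
No residual Well→Ref path; max flow = 6.
Certifying cut of size 6: {Well→Ref, Well→x1, Well→x2, Well→x3, Well→x5, Well→x6}.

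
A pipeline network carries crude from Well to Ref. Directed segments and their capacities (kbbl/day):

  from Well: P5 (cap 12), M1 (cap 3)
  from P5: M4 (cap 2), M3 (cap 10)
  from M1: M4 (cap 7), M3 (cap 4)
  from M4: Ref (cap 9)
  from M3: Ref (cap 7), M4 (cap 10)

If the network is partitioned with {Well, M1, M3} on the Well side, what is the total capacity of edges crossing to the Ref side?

36

Edges leaving {Well, M1, M3}: Well→P5 (12), M1→M4 (7), M3→M4 (10), M3→Ref (7).
Cut capacity = 12 + 7 + 10 + 7 = 36.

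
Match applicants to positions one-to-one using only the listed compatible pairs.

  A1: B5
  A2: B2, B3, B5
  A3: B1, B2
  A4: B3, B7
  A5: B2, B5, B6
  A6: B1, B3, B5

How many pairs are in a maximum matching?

Unit-capacity flow: source→left, listed edges, right→sink; max matching = max flow.
Augmenting path A1→B5 (+1); matched 1.
Augmenting path A2→B2 (+1); matched 2.
Augmenting path A3→B1 (+1); matched 3.
Augmenting path A4→B3 (+1); matched 4.
Augmenting path A5→B6 (+1); matched 5.
Augmenting path A6→B3→A4→B7 (+1); matched 6.
No augmenting path remains; maximum matching = 6.
König certificate: {A1, A2, A3, A4, A5, A6} is a vertex cover of size 6 (every listed pair touches it), so no matching can be larger.

6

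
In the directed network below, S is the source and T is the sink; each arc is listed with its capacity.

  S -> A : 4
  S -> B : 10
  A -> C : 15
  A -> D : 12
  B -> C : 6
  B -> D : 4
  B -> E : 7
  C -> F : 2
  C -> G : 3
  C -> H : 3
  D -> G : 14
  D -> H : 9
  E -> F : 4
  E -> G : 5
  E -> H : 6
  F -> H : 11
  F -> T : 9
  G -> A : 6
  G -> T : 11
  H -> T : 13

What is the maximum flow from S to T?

Augment S→A→C→F→T: bottleneck 2, flow now 2.
Augment S→A→C→G→T: bottleneck 2, flow now 4.
Augment S→B→C→G→T: bottleneck 1, flow now 5.
Augment S→B→C→H→T: bottleneck 3, flow now 8.
Augment S→B→D→G→T: bottleneck 4, flow now 12.
Augment S→B→E→F→T: bottleneck 2, flow now 14.
No augmenting path remains; maximum flow = 14.
In the residual graph, reachable from S: {S}.
Min-cut edges: S→A (4), S→B (10); capacity 4 + 10 = 14.
This cut is saturated, so no flow can exceed 14.

14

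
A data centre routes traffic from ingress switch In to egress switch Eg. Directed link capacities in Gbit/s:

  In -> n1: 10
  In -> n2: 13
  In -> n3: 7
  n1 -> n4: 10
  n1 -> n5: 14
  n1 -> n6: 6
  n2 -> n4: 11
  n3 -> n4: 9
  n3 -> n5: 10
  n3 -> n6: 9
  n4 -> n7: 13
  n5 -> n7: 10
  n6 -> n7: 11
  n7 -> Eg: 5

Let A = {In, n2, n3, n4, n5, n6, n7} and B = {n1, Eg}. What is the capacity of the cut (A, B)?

15

Edges leaving {In, n2, n3, n4, n5, n6, n7}: In→n1 (10), n7→Eg (5).
Cut capacity = 10 + 5 = 15.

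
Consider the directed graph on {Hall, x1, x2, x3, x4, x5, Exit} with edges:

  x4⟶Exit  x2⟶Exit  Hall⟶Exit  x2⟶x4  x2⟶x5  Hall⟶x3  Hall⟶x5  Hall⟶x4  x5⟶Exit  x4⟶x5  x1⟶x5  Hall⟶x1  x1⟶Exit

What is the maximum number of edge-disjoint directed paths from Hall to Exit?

Assign every edge capacity 1; by Menger, the answer equals the max flow.
Path Hall→Exit (+1); total 1.
Path Hall→x1→Exit (+1); total 2.
Path Hall→x4→Exit (+1); total 3.
Path Hall→x5→Exit (+1); total 4.
No residual Hall→Exit path; max flow = 4.
Certifying cut of size 4: {Hall→Exit, Hall→x1, Hall→x4, Hall→x5}.

4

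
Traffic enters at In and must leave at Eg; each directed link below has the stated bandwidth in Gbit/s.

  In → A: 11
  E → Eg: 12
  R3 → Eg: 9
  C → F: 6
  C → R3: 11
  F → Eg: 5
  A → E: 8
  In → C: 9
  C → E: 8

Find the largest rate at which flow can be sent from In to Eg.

17

Augment In→A→E→Eg: bottleneck 8, flow now 8.
Augment In→C→F→Eg: bottleneck 5, flow now 13.
Augment In→C→E→Eg: bottleneck 4, flow now 17.
No augmenting path remains; maximum flow = 17.
In the residual graph, reachable from In: {In, A}.
Min-cut edges: In→C (9), A→E (8); capacity 9 + 8 = 17.
This cut is saturated, so no flow can exceed 17.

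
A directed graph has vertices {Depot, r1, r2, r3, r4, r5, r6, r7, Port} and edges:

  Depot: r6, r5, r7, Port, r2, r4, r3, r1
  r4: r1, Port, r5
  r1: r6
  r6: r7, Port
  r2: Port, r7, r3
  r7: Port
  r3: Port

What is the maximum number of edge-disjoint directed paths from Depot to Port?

6

Assign every edge capacity 1; by Menger, the answer equals the max flow.
Path Depot→Port (+1); total 1.
Path Depot→r2→Port (+1); total 2.
Path Depot→r3→Port (+1); total 3.
Path Depot→r4→Port (+1); total 4.
Path Depot→r6→Port (+1); total 5.
Path Depot→r7→Port (+1); total 6.
No residual Depot→Port path; max flow = 6.
Certifying cut of size 6: {Depot→Port, Depot→r2, Depot→r3, Depot→r4, r6→Port, r7→Port}.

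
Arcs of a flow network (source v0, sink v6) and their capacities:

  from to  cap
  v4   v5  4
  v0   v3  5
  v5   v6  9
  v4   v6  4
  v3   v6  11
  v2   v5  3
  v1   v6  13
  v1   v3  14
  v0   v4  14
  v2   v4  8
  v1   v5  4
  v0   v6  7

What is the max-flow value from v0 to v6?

20

Augment v0→v6: bottleneck 7, flow now 7.
Augment v0→v3→v6: bottleneck 5, flow now 12.
Augment v0→v4→v6: bottleneck 4, flow now 16.
Augment v0→v4→v5→v6: bottleneck 4, flow now 20.
No augmenting path remains; maximum flow = 20.
In the residual graph, reachable from v0: {v0, v4}.
Min-cut edges: v0→v3 (5), v0→v6 (7), v4→v5 (4), v4→v6 (4); capacity 5 + 7 + 4 + 4 = 20.
This cut is saturated, so no flow can exceed 20.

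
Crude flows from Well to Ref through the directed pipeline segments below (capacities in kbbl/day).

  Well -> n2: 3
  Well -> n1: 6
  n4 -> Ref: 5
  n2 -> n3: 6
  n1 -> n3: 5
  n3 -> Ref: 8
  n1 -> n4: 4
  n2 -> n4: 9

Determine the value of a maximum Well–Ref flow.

Augment Well→n1→n3→Ref: bottleneck 5, flow now 5.
Augment Well→n1→n4→Ref: bottleneck 1, flow now 6.
Augment Well→n2→n3→Ref: bottleneck 3, flow now 9.
No augmenting path remains; maximum flow = 9.
In the residual graph, reachable from Well: {Well}.
Min-cut edges: Well→n1 (6), Well→n2 (3); capacity 6 + 3 = 9.
This cut is saturated, so no flow can exceed 9.

9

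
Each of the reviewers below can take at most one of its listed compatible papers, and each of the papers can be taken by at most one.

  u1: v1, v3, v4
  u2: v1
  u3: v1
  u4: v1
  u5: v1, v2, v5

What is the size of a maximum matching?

Unit-capacity flow: source→left, listed edges, right→sink; max matching = max flow.
Augmenting path u1→v1 (+1); matched 1.
Augmenting path u5→v2 (+1); matched 2.
Augmenting path u2→v1→u1→v3 (+1); matched 3.
No augmenting path remains; maximum matching = 3.
König certificate: {u1, u5, v1} is a vertex cover of size 3 (every listed pair touches it), so no matching can be larger.

3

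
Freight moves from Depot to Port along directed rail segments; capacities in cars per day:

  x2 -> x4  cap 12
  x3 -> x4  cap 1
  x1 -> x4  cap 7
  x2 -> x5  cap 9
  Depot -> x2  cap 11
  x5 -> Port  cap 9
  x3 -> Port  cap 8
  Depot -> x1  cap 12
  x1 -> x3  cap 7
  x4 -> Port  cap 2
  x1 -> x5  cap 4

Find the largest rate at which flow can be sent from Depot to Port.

18

Augment Depot→x1→x3→Port: bottleneck 7, flow now 7.
Augment Depot→x1→x4→Port: bottleneck 2, flow now 9.
Augment Depot→x1→x5→Port: bottleneck 3, flow now 12.
Augment Depot→x2→x5→Port: bottleneck 6, flow now 18.
No augmenting path remains; maximum flow = 18.
In the residual graph, reachable from Depot: {Depot, x1, x2, x4, x5}.
Min-cut edges: x1→x3 (7), x4→Port (2), x5→Port (9); capacity 7 + 2 + 9 = 18.
This cut is saturated, so no flow can exceed 18.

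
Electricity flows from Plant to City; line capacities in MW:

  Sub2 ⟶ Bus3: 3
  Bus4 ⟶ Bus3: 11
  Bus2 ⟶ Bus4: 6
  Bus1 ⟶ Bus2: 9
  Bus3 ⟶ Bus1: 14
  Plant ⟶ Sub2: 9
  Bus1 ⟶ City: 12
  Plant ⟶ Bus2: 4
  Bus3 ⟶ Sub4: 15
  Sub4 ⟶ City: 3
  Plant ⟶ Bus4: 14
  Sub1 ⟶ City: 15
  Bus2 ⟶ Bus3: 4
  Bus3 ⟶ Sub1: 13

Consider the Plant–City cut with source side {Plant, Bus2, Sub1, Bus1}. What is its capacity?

60

Edges leaving {Plant, Bus2, Sub1, Bus1}: Plant→Bus4 (14), Plant→Sub2 (9), Bus2→Bus4 (6), Bus2→Bus3 (4), Sub1→City (15), Bus1→City (12).
Cut capacity = 14 + 9 + 6 + 4 + 15 + 12 = 60.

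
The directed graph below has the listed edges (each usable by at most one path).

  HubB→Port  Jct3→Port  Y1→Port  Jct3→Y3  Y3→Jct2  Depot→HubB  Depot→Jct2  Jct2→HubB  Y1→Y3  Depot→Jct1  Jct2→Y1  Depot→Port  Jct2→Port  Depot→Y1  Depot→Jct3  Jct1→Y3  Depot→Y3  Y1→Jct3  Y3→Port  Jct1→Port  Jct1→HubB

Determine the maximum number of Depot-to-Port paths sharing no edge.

Assign every edge capacity 1; by Menger, the answer equals the max flow.
Path Depot→Port (+1); total 1.
Path Depot→Jct1→Port (+1); total 2.
Path Depot→Jct3→Port (+1); total 3.
Path Depot→Y3→Port (+1); total 4.
Path Depot→Jct2→Port (+1); total 5.
Path Depot→Y1→Port (+1); total 6.
Path Depot→HubB→Port (+1); total 7.
No residual Depot→Port path; max flow = 7.
Certifying cut of size 7: {Depot→HubB, Depot→Jct1, Depot→Jct2, Depot→Jct3, Depot→Port, Depot→Y1, Depot→Y3}.

7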